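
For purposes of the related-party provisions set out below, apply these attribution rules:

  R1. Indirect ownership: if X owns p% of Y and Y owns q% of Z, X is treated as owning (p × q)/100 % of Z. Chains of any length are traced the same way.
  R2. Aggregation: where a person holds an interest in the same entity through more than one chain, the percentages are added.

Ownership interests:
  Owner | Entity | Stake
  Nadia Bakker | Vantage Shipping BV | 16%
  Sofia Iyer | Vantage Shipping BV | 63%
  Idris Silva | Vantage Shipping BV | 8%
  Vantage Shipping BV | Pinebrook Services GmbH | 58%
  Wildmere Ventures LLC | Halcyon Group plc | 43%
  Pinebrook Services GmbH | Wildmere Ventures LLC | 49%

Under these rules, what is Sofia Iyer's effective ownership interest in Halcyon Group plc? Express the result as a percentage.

7.698978%

Chain via Vantage Shipping BV → Pinebrook Services GmbH → Wildmere Ventures LLC (R1): 63% × 58% × 49% × 43% = 7.698978% of Halcyon Group plc.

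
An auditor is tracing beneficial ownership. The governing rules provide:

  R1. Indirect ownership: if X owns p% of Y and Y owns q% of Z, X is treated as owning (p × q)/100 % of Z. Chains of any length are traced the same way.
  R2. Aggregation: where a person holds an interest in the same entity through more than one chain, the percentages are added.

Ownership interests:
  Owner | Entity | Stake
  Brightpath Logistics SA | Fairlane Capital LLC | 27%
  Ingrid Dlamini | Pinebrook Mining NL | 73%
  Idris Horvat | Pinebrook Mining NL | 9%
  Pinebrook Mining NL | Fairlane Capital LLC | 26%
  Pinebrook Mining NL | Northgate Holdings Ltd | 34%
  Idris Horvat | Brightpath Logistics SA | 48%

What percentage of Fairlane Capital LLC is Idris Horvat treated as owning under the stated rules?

Chain via Brightpath Logistics SA (R1): 48% × 27% = 12.96% of Fairlane Capital LLC.
Chain via Pinebrook Mining NL (R1): 9% × 26% = 2.34% of Fairlane Capital LLC.
Aggregating (R2): 12.96% + 2.34% = 15.3%.

15.3%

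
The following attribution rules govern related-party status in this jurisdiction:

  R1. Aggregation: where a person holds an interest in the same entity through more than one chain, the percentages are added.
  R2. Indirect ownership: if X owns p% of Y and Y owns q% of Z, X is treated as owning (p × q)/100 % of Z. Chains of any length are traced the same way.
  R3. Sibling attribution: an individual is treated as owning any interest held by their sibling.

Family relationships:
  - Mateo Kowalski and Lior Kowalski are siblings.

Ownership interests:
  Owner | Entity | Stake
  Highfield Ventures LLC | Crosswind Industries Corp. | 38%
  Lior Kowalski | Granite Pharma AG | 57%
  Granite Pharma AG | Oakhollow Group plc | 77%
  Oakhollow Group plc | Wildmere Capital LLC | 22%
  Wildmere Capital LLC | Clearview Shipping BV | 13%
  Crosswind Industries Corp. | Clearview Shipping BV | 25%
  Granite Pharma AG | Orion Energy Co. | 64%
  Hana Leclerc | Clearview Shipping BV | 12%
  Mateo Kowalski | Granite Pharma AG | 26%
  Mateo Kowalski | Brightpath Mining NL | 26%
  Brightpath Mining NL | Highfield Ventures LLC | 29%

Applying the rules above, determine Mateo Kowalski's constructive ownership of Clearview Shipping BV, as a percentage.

2.544126%

By sibling attribution (R3), Mateo Kowalski is treated as also owning Lior Kowalski's interest in Granite Pharma AG, giving 26% + 57% = 83%.
Chain via Brightpath Mining NL → Highfield Ventures LLC → Crosswind Industries Corp. (R2): 26% × 29% × 38% × 25% = 0.7163% of Clearview Shipping BV.
Chain via Granite Pharma AG → Oakhollow Group plc → Wildmere Capital LLC (R2): 83% × 77% × 22% × 13% = 1.827826% of Clearview Shipping BV.
Aggregating (R1): 0.7163% + 1.827826% = 2.544126%.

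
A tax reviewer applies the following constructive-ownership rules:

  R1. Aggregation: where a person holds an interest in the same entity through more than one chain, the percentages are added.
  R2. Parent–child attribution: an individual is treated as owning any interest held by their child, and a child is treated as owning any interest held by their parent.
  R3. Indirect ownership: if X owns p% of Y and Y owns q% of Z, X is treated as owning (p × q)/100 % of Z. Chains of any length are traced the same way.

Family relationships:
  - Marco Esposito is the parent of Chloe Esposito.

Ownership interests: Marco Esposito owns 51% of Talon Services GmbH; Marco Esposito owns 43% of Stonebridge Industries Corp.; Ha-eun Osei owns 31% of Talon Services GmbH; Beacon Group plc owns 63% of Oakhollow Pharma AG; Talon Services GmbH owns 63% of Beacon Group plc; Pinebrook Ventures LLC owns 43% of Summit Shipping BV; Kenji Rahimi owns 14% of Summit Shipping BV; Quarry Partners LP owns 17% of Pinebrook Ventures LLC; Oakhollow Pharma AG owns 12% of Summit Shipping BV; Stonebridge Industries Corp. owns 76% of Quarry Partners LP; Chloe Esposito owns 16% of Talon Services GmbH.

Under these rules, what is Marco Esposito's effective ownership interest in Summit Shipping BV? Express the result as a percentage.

By parent–child attribution (R2), Marco Esposito is treated as also owning Chloe Esposito's interest in Talon Services GmbH, giving 51% + 16% = 67%.
Chain via Talon Services GmbH → Beacon Group plc → Oakhollow Pharma AG (R3): 67% × 63% × 63% × 12% = 3.191076% of Summit Shipping BV.
Chain via Stonebridge Industries Corp. → Quarry Partners LP → Pinebrook Ventures LLC (R3): 43% × 76% × 17% × 43% = 2.388908% of Summit Shipping BV.
Aggregating (R1): 3.191076% + 2.388908% = 5.579984%.

5.579984%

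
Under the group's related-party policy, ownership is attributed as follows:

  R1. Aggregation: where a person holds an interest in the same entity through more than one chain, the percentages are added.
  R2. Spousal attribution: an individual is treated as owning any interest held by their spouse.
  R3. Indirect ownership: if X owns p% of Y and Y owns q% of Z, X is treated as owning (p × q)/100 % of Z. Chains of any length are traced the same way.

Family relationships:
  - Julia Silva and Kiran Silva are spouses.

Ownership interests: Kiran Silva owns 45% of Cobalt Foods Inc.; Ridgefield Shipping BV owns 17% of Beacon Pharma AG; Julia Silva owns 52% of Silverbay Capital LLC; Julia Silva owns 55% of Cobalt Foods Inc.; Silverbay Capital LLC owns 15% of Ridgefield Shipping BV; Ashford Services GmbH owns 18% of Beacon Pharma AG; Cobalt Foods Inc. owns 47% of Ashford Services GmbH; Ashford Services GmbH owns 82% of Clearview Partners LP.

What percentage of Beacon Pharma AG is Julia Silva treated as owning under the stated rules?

9.786%

By spousal attribution (R2), Julia Silva is treated as also owning Kiran Silva's interest in Cobalt Foods Inc, giving 55% + 45% = 100%.
Chain via Cobalt Foods Inc. → Ashford Services GmbH (R3): 100% × 47% × 18% = 8.46% of Beacon Pharma AG.
Chain via Silverbay Capital LLC → Ridgefield Shipping BV (R3): 52% × 15% × 17% = 1.326% of Beacon Pharma AG.
Aggregating (R1): 8.46% + 1.326% = 9.786%.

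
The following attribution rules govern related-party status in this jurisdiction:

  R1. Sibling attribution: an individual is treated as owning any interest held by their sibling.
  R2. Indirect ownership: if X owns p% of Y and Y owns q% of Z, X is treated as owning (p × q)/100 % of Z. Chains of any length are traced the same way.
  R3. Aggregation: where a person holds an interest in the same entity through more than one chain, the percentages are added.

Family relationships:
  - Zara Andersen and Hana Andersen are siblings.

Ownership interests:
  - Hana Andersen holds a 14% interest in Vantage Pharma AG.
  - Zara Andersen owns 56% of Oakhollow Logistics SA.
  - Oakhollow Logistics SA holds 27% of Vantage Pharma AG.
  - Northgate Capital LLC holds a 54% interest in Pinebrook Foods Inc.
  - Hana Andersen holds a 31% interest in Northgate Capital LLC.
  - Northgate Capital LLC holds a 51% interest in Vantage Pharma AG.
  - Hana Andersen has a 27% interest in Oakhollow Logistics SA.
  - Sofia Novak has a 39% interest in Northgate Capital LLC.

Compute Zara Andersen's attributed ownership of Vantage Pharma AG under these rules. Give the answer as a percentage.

52.22%

By sibling attribution (R1), Zara Andersen is treated as also owning Hana Andersen's interest in Oakhollow Logistics SA, giving 56% + 27% = 83%.
By sibling attribution (R1), Zara Andersen is treated as owning Hana Andersen's 31% interest in Northgate Capital LLC.
By sibling attribution (R1), Zara Andersen is treated as owning Hana Andersen's 14% interest in Vantage Pharma AG.
Chain via Oakhollow Logistics SA (R2): 83% × 27% = 22.41% of Vantage Pharma AG.
Chain via Northgate Capital LLC (R2): 31% × 51% = 15.81% of Vantage Pharma AG.
Direct interest in Vantage Pharma AG: 14%.
Aggregating (R3): 22.41% + 15.81% + 14% = 52.22%.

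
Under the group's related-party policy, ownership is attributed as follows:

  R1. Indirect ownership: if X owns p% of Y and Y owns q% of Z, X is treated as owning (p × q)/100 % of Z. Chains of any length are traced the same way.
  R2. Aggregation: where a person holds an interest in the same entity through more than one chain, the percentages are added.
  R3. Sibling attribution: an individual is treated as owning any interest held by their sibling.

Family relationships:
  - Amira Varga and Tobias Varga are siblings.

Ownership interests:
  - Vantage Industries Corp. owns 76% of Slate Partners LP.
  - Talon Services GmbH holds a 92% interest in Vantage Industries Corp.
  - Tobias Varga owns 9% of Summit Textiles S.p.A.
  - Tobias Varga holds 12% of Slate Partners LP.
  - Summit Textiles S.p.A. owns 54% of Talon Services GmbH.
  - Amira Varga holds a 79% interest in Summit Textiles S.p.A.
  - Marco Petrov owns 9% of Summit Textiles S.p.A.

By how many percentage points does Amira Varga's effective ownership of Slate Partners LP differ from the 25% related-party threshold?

By sibling attribution (R3), Amira Varga is treated as also owning Tobias Varga's interest in Summit Textiles S.p.A, giving 79% + 9% = 88%.
By sibling attribution (R3), Amira Varga is treated as owning Tobias Varga's 12% interest in Slate Partners LP.
Chain via Summit Textiles S.p.A. → Talon Services GmbH → Vantage Industries Corp. (R1): 88% × 54% × 92% × 76% = 33.225984% of Slate Partners LP.
Direct interest in Slate Partners LP: 12%.
Aggregating (R2): 33.225984% + 12% = 45.225984%.
45.225984% exceeds the 25% threshold by 20.225984 percentage points.

20.225984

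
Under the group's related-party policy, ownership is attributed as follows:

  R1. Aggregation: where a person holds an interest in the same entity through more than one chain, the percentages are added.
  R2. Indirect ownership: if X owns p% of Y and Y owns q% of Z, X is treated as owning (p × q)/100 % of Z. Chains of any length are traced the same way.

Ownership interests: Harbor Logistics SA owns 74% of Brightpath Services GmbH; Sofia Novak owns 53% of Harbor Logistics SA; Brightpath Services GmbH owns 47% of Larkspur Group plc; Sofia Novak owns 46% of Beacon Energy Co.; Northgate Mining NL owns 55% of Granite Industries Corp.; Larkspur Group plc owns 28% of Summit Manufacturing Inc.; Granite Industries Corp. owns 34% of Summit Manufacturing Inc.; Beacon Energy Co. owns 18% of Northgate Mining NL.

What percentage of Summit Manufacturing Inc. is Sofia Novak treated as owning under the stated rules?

6.709712%

Chain via Harbor Logistics SA → Brightpath Services GmbH → Larkspur Group plc (R2): 53% × 74% × 47% × 28% = 5.161352% of Summit Manufacturing Inc.
Chain via Beacon Energy Co. → Northgate Mining NL → Granite Industries Corp. (R2): 46% × 18% × 55% × 34% = 1.54836% of Summit Manufacturing Inc.
Aggregating (R1): 5.161352% + 1.54836% = 6.709712%.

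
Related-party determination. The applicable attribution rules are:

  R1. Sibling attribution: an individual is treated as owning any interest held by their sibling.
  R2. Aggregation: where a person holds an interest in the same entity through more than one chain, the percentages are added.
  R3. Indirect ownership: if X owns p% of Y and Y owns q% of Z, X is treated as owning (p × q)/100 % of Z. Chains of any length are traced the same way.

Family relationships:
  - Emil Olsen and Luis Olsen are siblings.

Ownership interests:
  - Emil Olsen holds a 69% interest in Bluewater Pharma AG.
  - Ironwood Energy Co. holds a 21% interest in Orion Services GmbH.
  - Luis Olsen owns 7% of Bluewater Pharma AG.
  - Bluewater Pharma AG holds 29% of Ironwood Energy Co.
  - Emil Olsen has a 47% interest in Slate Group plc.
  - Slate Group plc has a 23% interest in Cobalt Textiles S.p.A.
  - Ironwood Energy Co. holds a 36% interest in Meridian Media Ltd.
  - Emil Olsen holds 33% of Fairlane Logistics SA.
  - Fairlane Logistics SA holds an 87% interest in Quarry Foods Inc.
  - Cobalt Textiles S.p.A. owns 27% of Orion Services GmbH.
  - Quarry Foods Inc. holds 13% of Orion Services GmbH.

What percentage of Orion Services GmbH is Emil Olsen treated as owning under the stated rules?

By sibling attribution (R1), Emil Olsen is treated as also owning Luis Olsen's interest in Bluewater Pharma AG, giving 69% + 7% = 76%.
Chain via Fairlane Logistics SA → Quarry Foods Inc. (R3): 33% × 87% × 13% = 3.7323% of Orion Services GmbH.
Chain via Slate Group plc → Cobalt Textiles S.p.A. (R3): 47% × 23% × 27% = 2.9187% of Orion Services GmbH.
Chain via Bluewater Pharma AG → Ironwood Energy Co. (R3): 76% × 29% × 21% = 4.6284% of Orion Services GmbH.
Aggregating (R2): 3.7323% + 2.9187% + 4.6284% = 11.2794%.

11.2794%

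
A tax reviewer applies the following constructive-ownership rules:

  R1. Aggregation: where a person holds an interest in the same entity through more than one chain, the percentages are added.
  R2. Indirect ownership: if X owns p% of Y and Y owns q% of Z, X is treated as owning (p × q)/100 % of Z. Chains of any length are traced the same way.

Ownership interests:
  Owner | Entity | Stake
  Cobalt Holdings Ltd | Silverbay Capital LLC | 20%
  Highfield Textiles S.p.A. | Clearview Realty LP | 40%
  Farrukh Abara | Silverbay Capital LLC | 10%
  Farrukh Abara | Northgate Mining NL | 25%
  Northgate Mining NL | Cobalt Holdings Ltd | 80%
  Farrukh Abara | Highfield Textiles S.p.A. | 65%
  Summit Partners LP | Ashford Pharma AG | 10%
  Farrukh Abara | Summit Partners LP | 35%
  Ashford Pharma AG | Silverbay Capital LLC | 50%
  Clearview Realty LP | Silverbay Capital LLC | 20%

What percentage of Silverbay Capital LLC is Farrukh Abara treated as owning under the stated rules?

Chain via Summit Partners LP → Ashford Pharma AG (R2): 35% × 10% × 50% = 1.75% of Silverbay Capital LLC.
Chain via Northgate Mining NL → Cobalt Holdings Ltd (R2): 25% × 80% × 20% = 4% of Silverbay Capital LLC.
Chain via Highfield Textiles S.p.A. → Clearview Realty LP (R2): 65% × 40% × 20% = 5.2% of Silverbay Capital LLC.
Direct interest in Silverbay Capital LLC: 10%.
Aggregating (R1): 1.75% + 4% + 5.2% + 10% = 20.95%.

20.95%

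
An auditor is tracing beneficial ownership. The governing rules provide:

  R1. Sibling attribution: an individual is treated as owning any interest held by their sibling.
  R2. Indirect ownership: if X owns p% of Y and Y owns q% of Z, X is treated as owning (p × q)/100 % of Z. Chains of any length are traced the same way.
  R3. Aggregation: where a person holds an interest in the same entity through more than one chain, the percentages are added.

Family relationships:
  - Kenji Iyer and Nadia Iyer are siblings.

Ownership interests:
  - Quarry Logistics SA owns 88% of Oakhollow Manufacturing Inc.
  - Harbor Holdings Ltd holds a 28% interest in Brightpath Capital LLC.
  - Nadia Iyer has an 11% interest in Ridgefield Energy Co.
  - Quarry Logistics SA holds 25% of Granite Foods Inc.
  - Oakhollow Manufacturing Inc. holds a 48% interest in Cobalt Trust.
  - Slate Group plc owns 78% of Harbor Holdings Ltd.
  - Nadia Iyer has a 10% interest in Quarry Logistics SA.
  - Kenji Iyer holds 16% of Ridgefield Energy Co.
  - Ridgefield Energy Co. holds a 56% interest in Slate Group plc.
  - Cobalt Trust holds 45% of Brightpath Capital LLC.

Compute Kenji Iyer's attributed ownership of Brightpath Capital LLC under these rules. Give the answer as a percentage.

By sibling attribution (R1), Kenji Iyer is treated as also owning Nadia Iyer's interest in Ridgefield Energy Co, giving 16% + 11% = 27%.
By sibling attribution (R1), Kenji Iyer is treated as owning Nadia Iyer's 10% interest in Quarry Logistics SA.
Chain via Ridgefield Energy Co. → Slate Group plc → Harbor Holdings Ltd (R2): 27% × 56% × 78% × 28% = 3.302208% of Brightpath Capital LLC.
Chain via Quarry Logistics SA → Oakhollow Manufacturing Inc. → Cobalt Trust (R2): 10% × 88% × 48% × 45% = 1.9008% of Brightpath Capital LLC.
Aggregating (R3): 3.302208% + 1.9008% = 5.203008%.

5.203008%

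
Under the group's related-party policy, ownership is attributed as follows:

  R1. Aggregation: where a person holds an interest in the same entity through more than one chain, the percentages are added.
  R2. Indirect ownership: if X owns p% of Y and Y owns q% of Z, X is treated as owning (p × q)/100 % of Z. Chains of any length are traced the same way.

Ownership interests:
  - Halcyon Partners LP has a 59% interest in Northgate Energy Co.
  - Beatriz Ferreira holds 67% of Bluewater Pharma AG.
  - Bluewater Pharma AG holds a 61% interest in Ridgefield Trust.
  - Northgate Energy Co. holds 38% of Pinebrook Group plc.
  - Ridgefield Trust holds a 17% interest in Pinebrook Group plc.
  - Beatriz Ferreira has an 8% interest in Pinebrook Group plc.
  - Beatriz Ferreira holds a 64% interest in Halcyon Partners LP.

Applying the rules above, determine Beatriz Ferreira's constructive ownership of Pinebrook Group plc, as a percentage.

Chain via Halcyon Partners LP → Northgate Energy Co. (R2): 64% × 59% × 38% = 14.3488% of Pinebrook Group plc.
Chain via Bluewater Pharma AG → Ridgefield Trust (R2): 67% × 61% × 17% = 6.9479% of Pinebrook Group plc.
Direct interest in Pinebrook Group plc: 8%.
Aggregating (R1): 14.3488% + 6.9479% + 8% = 29.2967%.

29.2967%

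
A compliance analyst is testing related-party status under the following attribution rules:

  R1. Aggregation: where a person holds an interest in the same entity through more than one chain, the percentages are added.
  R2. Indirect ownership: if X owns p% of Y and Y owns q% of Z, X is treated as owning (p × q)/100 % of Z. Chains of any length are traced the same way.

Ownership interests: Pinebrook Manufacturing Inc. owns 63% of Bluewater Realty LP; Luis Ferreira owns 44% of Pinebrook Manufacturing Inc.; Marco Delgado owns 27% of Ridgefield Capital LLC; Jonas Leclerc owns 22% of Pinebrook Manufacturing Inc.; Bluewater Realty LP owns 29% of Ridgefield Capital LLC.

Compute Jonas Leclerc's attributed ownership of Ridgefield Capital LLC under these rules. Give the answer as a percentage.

Chain via Pinebrook Manufacturing Inc. → Bluewater Realty LP (R2): 22% × 63% × 29% = 4.0194% of Ridgefield Capital LLC.

4.0194%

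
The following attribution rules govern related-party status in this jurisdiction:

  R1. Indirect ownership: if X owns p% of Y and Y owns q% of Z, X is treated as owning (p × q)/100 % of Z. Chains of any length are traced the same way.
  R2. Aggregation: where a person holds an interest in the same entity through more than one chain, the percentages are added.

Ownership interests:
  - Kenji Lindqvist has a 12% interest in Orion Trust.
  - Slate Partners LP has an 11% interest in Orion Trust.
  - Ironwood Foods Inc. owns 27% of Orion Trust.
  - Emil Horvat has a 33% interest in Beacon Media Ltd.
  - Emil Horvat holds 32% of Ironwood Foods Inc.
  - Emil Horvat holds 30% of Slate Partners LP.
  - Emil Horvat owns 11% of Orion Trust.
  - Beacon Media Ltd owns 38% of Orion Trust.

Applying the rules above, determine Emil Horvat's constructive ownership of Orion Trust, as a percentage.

35.48%

Chain via Ironwood Foods Inc. (R1): 32% × 27% = 8.64% of Orion Trust.
Chain via Slate Partners LP (R1): 30% × 11% = 3.3% of Orion Trust.
Chain via Beacon Media Ltd (R1): 33% × 38% = 12.54% of Orion Trust.
Direct interest in Orion Trust: 11%.
Aggregating (R2): 8.64% + 3.3% + 12.54% + 11% = 35.48%.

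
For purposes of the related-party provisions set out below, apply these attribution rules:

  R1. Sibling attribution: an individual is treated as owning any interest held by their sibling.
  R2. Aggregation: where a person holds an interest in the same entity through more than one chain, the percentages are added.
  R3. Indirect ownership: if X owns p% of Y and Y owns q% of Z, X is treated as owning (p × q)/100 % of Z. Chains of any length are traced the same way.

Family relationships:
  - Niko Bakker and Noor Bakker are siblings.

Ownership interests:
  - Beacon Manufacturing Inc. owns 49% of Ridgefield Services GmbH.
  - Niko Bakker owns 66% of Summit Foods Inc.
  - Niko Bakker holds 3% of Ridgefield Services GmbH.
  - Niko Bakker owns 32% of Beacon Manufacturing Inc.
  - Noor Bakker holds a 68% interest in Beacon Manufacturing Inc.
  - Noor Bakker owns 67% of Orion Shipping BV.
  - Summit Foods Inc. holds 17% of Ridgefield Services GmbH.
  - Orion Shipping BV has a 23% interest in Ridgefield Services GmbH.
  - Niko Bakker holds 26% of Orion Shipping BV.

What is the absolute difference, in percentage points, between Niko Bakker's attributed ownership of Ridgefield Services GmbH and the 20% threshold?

By sibling attribution (R1), Niko Bakker is treated as also owning Noor Bakker's interest in Orion Shipping BV, giving 26% + 67% = 93%.
By sibling attribution (R1), Niko Bakker is treated as also owning Noor Bakker's interest in Beacon Manufacturing Inc, giving 32% + 68% = 100%.
Chain via Orion Shipping BV (R3): 93% × 23% = 21.39% of Ridgefield Services GmbH.
Chain via Summit Foods Inc. (R3): 66% × 17% = 11.22% of Ridgefield Services GmbH.
Chain via Beacon Manufacturing Inc. (R3): 100% × 49% = 49% of Ridgefield Services GmbH.
Direct interest in Ridgefield Services GmbH: 3%.
Aggregating (R2): 21.39% + 11.22% + 49% + 3% = 84.61%.
84.61% exceeds the 20% threshold by 64.61 percentage points.

64.61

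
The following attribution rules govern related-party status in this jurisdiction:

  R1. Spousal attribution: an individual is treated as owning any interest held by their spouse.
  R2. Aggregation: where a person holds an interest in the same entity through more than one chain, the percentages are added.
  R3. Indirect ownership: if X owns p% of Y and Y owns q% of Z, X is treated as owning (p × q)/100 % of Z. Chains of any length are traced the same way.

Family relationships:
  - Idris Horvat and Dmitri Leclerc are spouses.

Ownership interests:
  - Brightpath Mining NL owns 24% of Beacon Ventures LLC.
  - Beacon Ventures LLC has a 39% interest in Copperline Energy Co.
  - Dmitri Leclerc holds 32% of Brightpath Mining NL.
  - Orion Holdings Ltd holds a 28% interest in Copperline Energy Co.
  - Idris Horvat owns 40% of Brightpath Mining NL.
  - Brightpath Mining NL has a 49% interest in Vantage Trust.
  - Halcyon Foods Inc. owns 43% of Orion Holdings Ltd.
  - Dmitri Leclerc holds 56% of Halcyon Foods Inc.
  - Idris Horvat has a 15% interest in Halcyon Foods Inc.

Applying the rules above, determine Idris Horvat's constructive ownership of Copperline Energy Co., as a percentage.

15.2876%

By spousal attribution (R1), Idris Horvat is treated as also owning Dmitri Leclerc's interest in Halcyon Foods Inc, giving 15% + 56% = 71%.
By spousal attribution (R1), Idris Horvat is treated as also owning Dmitri Leclerc's interest in Brightpath Mining NL, giving 40% + 32% = 72%.
Chain via Halcyon Foods Inc. → Orion Holdings Ltd (R3): 71% × 43% × 28% = 8.5484% of Copperline Energy Co.
Chain via Brightpath Mining NL → Beacon Ventures LLC (R3): 72% × 24% × 39% = 6.7392% of Copperline Energy Co.
Aggregating (R2): 8.5484% + 6.7392% = 15.2876%.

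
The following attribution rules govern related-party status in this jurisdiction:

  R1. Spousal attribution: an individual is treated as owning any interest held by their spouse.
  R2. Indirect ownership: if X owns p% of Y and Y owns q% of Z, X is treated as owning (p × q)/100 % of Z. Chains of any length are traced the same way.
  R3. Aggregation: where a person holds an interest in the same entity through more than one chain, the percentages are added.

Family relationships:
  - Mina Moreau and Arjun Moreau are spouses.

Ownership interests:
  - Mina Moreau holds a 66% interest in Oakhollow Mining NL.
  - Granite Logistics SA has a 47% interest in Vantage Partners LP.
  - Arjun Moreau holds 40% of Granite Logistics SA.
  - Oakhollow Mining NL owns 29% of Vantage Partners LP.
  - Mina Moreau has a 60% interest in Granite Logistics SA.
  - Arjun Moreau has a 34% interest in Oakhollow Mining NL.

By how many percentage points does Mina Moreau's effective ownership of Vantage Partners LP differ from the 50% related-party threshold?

26

By spousal attribution (R1), Mina Moreau is treated as also owning Arjun Moreau's interest in Granite Logistics SA, giving 60% + 40% = 100%.
By spousal attribution (R1), Mina Moreau is treated as also owning Arjun Moreau's interest in Oakhollow Mining NL, giving 66% + 34% = 100%.
Chain via Granite Logistics SA (R2): 100% × 47% = 47% of Vantage Partners LP.
Chain via Oakhollow Mining NL (R2): 100% × 29% = 29% of Vantage Partners LP.
Aggregating (R3): 47% + 29% = 76%.
76% exceeds the 50% threshold by 26 percentage points.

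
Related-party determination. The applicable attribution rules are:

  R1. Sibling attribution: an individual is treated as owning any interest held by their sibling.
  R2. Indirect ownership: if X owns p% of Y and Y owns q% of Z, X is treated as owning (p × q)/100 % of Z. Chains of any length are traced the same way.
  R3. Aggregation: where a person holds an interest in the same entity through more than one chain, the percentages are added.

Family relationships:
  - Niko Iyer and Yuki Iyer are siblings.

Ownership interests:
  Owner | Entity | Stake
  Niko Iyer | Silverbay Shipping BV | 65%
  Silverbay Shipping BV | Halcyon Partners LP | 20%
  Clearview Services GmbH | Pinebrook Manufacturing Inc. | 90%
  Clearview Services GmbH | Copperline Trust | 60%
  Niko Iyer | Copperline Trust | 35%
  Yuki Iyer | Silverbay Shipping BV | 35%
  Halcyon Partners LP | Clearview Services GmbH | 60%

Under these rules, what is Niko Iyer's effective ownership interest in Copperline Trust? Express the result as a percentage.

42.2%

By sibling attribution (R1), Niko Iyer is treated as also owning Yuki Iyer's interest in Silverbay Shipping BV, giving 65% + 35% = 100%.
Chain via Silverbay Shipping BV → Halcyon Partners LP → Clearview Services GmbH (R2): 100% × 20% × 60% × 60% = 7.2% of Copperline Trust.
Direct interest in Copperline Trust: 35%.
Aggregating (R3): 7.2% + 35% = 42.2%.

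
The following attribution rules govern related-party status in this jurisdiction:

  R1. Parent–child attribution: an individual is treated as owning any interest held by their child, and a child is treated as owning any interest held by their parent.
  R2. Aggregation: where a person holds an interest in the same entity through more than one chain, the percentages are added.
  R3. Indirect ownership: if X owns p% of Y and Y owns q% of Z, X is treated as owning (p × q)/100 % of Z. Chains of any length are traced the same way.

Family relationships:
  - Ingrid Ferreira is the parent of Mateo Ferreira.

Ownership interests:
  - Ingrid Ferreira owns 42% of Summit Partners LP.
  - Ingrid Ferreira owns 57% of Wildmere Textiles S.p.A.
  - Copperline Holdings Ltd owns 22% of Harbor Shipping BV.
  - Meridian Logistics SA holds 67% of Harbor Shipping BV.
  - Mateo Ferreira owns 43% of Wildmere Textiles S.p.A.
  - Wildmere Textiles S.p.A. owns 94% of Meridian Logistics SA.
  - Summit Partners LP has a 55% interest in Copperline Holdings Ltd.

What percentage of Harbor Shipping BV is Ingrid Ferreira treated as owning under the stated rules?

By parent–child attribution (R1), Ingrid Ferreira is treated as also owning Mateo Ferreira's interest in Wildmere Textiles S.p.A, giving 57% + 43% = 100%.
Chain via Summit Partners LP → Copperline Holdings Ltd (R3): 42% × 55% × 22% = 5.082% of Harbor Shipping BV.
Chain via Wildmere Textiles S.p.A. → Meridian Logistics SA (R3): 100% × 94% × 67% = 62.98% of Harbor Shipping BV.
Aggregating (R2): 5.082% + 62.98% = 68.062%.

68.062%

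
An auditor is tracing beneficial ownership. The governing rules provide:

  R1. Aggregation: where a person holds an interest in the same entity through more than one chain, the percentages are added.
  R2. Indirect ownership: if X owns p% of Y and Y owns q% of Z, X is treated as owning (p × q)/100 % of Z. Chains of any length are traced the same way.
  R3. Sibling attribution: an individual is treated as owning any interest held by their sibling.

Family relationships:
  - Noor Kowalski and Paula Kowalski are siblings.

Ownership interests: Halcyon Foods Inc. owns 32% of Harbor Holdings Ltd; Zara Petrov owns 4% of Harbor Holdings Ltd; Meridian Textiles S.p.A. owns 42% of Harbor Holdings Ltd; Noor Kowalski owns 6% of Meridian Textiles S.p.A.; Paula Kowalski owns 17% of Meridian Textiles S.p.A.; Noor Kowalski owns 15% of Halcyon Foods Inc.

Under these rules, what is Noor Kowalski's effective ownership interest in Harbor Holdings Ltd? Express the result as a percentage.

14.46%

By sibling attribution (R3), Noor Kowalski is treated as also owning Paula Kowalski's interest in Meridian Textiles S.p.A, giving 6% + 17% = 23%.
Chain via Halcyon Foods Inc. (R2): 15% × 32% = 4.8% of Harbor Holdings Ltd.
Chain via Meridian Textiles S.p.A. (R2): 23% × 42% = 9.66% of Harbor Holdings Ltd.
Aggregating (R1): 4.8% + 9.66% = 14.46%.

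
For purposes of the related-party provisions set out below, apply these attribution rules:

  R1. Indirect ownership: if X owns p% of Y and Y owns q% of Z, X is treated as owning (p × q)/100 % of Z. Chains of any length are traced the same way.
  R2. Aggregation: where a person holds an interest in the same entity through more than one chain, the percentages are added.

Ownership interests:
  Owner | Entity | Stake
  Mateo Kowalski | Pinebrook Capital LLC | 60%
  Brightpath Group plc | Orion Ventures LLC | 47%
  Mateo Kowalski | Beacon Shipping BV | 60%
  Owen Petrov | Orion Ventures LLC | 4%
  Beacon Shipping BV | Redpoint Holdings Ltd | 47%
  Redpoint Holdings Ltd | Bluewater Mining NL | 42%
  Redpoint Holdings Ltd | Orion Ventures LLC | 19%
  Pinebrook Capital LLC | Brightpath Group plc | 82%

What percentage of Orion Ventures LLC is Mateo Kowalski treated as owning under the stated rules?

28.482%

Chain via Pinebrook Capital LLC → Brightpath Group plc (R1): 60% × 82% × 47% = 23.124% of Orion Ventures LLC.
Chain via Beacon Shipping BV → Redpoint Holdings Ltd (R1): 60% × 47% × 19% = 5.358% of Orion Ventures LLC.
Aggregating (R2): 23.124% + 5.358% = 28.482%.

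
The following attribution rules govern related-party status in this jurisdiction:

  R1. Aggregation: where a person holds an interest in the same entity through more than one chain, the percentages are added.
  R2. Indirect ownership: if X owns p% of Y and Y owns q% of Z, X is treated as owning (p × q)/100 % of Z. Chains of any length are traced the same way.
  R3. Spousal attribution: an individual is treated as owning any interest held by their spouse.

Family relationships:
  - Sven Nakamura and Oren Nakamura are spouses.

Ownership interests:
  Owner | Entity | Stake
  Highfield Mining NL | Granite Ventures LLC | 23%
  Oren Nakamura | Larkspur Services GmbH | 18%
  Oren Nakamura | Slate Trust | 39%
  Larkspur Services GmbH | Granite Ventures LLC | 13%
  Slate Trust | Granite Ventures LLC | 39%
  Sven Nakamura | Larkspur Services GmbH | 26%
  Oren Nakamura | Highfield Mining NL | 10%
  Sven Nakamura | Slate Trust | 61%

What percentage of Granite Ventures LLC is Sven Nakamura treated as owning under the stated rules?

47.02%

By spousal attribution (R3), Sven Nakamura is treated as also owning Oren Nakamura's interest in Slate Trust, giving 61% + 39% = 100%.
By spousal attribution (R3), Sven Nakamura is treated as also owning Oren Nakamura's interest in Larkspur Services GmbH, giving 26% + 18% = 44%.
By spousal attribution (R3), Sven Nakamura is treated as owning Oren Nakamura's 10% interest in Highfield Mining NL.
Chain via Slate Trust (R2): 100% × 39% = 39% of Granite Ventures LLC.
Chain via Larkspur Services GmbH (R2): 44% × 13% = 5.72% of Granite Ventures LLC.
Chain via Highfield Mining NL (R2): 10% × 23% = 2.3% of Granite Ventures LLC.
Aggregating (R1): 39% + 5.72% + 2.3% = 47.02%.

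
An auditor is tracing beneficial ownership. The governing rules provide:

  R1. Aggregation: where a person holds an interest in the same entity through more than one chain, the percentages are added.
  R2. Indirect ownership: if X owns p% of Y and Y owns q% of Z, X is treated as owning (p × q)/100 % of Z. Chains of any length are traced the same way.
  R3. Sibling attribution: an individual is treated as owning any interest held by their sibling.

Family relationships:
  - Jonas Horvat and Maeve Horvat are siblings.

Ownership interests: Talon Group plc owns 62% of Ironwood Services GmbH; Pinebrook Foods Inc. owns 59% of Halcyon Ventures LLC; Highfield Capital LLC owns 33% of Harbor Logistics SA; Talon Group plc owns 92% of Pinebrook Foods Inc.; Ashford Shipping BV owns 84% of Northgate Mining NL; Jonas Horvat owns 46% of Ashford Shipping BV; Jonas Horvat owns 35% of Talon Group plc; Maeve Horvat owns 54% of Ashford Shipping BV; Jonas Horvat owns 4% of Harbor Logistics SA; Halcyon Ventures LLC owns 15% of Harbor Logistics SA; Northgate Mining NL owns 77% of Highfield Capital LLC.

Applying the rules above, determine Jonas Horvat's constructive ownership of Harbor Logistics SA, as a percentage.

By sibling attribution (R3), Jonas Horvat is treated as also owning Maeve Horvat's interest in Ashford Shipping BV, giving 46% + 54% = 100%.
Chain via Talon Group plc → Pinebrook Foods Inc. → Halcyon Ventures LLC (R2): 35% × 92% × 59% × 15% = 2.8497% of Harbor Logistics SA.
Chain via Ashford Shipping BV → Northgate Mining NL → Highfield Capital LLC (R2): 100% × 84% × 77% × 33% = 21.3444% of Harbor Logistics SA.
Direct interest in Harbor Logistics SA: 4%.
Aggregating (R1): 2.8497% + 21.3444% + 4% = 28.1941%.

28.1941%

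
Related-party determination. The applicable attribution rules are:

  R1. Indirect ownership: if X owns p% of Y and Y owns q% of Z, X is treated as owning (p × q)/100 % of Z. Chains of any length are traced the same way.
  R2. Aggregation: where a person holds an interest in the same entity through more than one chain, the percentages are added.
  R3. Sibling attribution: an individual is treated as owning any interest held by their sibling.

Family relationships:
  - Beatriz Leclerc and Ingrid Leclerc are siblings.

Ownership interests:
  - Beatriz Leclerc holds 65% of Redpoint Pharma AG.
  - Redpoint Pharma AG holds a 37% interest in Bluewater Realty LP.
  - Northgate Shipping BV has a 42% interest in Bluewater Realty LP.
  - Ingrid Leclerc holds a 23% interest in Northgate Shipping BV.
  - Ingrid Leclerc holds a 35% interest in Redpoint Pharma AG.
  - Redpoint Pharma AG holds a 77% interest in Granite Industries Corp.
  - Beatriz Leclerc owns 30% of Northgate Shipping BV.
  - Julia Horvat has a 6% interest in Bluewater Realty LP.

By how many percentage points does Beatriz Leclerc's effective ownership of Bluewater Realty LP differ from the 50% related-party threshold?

By sibling attribution (R3), Beatriz Leclerc is treated as also owning Ingrid Leclerc's interest in Redpoint Pharma AG, giving 65% + 35% = 100%.
By sibling attribution (R3), Beatriz Leclerc is treated as also owning Ingrid Leclerc's interest in Northgate Shipping BV, giving 30% + 23% = 53%.
Chain via Redpoint Pharma AG (R1): 100% × 37% = 37% of Bluewater Realty LP.
Chain via Northgate Shipping BV (R1): 53% × 42% = 22.26% of Bluewater Realty LP.
Aggregating (R2): 37% + 22.26% = 59.26%.
59.26% exceeds the 50% threshold by 9.26 percentage points.

9.26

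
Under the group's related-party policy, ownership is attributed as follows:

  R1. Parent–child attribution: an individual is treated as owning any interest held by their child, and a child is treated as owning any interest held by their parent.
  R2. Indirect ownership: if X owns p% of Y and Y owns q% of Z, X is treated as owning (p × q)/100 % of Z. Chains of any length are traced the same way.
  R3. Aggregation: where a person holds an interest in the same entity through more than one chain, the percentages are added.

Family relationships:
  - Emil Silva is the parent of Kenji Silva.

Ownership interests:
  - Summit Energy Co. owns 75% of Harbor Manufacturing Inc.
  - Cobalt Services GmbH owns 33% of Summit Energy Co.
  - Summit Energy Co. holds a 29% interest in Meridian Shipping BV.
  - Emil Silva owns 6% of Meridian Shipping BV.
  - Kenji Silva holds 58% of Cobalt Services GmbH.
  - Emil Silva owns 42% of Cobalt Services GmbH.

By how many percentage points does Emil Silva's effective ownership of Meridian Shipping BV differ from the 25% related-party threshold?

9.43

By parent–child attribution (R1), Emil Silva is treated as also owning Kenji Silva's interest in Cobalt Services GmbH, giving 42% + 58% = 100%.
Chain via Cobalt Services GmbH → Summit Energy Co. (R2): 100% × 33% × 29% = 9.57% of Meridian Shipping BV.
Direct interest in Meridian Shipping BV: 6%.
Aggregating (R3): 9.57% + 6% = 15.57%.
15.57% falls short of the 25% threshold by 9.43 percentage points.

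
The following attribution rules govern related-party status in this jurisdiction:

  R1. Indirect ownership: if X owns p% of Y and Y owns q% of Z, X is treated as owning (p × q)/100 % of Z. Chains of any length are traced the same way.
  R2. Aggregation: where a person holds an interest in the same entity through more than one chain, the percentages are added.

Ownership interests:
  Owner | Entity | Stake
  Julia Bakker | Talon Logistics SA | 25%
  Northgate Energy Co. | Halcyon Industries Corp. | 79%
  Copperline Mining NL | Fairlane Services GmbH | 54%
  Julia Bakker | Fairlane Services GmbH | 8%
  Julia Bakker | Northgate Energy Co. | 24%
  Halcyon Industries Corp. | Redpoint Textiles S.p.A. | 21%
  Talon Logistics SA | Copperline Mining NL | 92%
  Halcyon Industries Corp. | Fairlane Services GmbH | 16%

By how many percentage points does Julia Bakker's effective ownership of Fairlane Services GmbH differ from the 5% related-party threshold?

Chain via Talon Logistics SA → Copperline Mining NL (R1): 25% × 92% × 54% = 12.42% of Fairlane Services GmbH.
Chain via Northgate Energy Co. → Halcyon Industries Corp. (R1): 24% × 79% × 16% = 3.0336% of Fairlane Services GmbH.
Direct interest in Fairlane Services GmbH: 8%.
Aggregating (R2): 12.42% + 3.0336% + 8% = 23.4536%.
23.4536% exceeds the 5% threshold by 18.4536 percentage points.

18.4536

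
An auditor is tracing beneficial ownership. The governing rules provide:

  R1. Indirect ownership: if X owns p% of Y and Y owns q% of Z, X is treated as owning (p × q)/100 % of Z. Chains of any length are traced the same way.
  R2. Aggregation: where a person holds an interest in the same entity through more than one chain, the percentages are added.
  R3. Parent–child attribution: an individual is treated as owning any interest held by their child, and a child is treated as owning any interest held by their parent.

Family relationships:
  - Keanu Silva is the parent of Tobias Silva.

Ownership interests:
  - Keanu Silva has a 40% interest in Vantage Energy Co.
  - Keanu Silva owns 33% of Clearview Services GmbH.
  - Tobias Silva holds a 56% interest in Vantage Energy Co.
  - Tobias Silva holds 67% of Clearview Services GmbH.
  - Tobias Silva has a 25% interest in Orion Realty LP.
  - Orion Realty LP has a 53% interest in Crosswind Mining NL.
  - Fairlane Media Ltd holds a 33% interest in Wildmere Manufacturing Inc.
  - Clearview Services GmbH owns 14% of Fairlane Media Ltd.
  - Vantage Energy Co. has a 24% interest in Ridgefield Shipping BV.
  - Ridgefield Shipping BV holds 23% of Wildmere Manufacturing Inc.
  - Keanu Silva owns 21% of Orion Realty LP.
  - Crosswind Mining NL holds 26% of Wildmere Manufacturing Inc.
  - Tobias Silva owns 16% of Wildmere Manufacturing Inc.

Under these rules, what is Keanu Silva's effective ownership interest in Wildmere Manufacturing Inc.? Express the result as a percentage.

By parent–child attribution (R3), Keanu Silva is treated as also owning Tobias Silva's interest in Clearview Services GmbH, giving 33% + 67% = 100%.
By parent–child attribution (R3), Keanu Silva is treated as also owning Tobias Silva's interest in Orion Realty LP, giving 21% + 25% = 46%.
By parent–child attribution (R3), Keanu Silva is treated as also owning Tobias Silva's interest in Vantage Energy Co, giving 40% + 56% = 96%.
By parent–child attribution (R3), Keanu Silva is treated as owning Tobias Silva's 16% interest in Wildmere Manufacturing Inc.
Chain via Clearview Services GmbH → Fairlane Media Ltd (R1): 100% × 14% × 33% = 4.62% of Wildmere Manufacturing Inc.
Chain via Orion Realty LP → Crosswind Mining NL (R1): 46% × 53% × 26% = 6.3388% of Wildmere Manufacturing Inc.
Chain via Vantage Energy Co. → Ridgefield Shipping BV (R1): 96% × 24% × 23% = 5.2992% of Wildmere Manufacturing Inc.
Direct interest in Wildmere Manufacturing Inc: 16%.
Aggregating (R2): 4.62% + 6.3388% + 5.2992% + 16% = 32.258%.

32.258%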